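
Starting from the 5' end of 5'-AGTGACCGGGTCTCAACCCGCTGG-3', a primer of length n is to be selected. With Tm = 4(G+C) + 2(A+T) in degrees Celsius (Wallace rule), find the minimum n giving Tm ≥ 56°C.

n = 18

First 17 bases: AGTGACCGGGTCTCAAC → Tm = 54°C (< 56°C)
First 18 bases: AGTGACCGGGTCTCAACC → Tm = 58°C (≥ 56°C)
Since every base adds ≥2°C, Tm only increases with n, so the threshold is first crossed at n = 18.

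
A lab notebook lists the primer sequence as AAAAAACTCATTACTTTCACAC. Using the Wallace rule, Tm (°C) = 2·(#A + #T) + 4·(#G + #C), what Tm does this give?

56°C

Counting bases: C=6, T=6, A=10, G=0
A+T = 16, G+C = 6
Tm = 4·6 + 2·16 = 24 + 32 = 56°C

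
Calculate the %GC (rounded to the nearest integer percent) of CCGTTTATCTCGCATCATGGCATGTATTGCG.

48%

Scanning the sequence gives A=5, C=8, T=11, G=7.
G+C = 7 + 8 = 15 out of 31 bases
%GC = 15/31 × 100 = 48.39% ≈ 48%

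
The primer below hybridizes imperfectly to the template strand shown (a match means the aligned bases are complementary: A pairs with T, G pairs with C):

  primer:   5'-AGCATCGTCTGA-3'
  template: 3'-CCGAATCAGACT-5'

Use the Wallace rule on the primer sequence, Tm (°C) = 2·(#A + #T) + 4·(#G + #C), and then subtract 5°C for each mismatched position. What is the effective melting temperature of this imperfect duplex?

Primer base counts: A=3, T=3, G=3, C=3 → A+T=6, G+C=6
Perfect-match Tm = 2(6) + 4(6) = 12 + 24 = 36°C
Mismatches (positions where the bases are not complementary): 3 (at positions 1, 4, 6)
Effective Tm = 36 − 3×5 = 36 − 15 = 21°C

21°C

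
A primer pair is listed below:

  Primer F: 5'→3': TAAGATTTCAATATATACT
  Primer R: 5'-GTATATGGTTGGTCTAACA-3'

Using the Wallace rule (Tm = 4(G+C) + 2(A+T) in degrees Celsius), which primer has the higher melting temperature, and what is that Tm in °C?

Primer F: A+T=16, G+C=3 → Tm = 2(16)+4(3) = 44°C
Primer R: A+T=12, G+C=7 → Tm = 2(12)+4(7) = 52°C
44°C vs 52°C → primer R is higher.

Primer R, 52°C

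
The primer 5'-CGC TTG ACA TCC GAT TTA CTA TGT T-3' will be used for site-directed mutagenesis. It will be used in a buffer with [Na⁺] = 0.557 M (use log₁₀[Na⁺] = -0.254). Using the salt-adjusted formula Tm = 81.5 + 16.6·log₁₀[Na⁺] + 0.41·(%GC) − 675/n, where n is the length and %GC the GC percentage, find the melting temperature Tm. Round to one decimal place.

Length n = 25. G=4, C=6, A=5, T=10
G+C = 10, so %GC = 10/25 × 100 = 40%
Salt term: 16.6 × (-0.254) = -4.216
GC term: 0.41 × 40 = 16.4; length term: −675/25 = −27
Tm = 81.5 + (-4.216) + 16.4 − 27 = 66.684 → 66.7°C

66.7°C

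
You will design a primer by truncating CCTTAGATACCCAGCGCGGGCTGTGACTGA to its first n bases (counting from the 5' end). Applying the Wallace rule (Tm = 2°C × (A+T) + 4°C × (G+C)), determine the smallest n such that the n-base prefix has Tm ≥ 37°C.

n = 13

First 12 bases: CCTTAGATACCC → Tm = 36°C (< 37°C)
First 13 bases: CCTTAGATACCCA → Tm = 38°C (≥ 37°C)
Since every base adds ≥2°C, Tm only increases with n, so the threshold is first crossed at n = 13.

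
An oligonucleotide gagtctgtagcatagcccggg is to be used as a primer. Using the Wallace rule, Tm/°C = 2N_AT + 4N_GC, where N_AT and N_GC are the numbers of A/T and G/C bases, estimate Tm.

68°C

Scanning the sequence gives A=4, C=5, T=4, G=8.
So N_AT = 8 and N_GC = 13.
Tm = 2(8) + 4(13) = 16 + 52 = 68°C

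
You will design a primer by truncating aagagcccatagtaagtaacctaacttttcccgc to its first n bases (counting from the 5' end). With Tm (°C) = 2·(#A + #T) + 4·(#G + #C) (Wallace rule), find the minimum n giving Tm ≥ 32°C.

n = 11

First 10 bases: AAGAGCCCAT → Tm = 30°C (< 32°C)
First 11 bases: AAGAGCCCATA → Tm = 32°C (≥ 32°C)
Since every base adds ≥2°C, Tm only increases with n, so the threshold is first crossed at n = 11.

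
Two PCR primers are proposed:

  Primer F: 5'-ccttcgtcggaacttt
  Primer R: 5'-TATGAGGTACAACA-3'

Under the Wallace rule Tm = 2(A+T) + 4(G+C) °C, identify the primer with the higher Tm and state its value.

Primer F: A+T=8, G+C=8 → Tm = 2(8)+4(8) = 48°C
Primer R: A+T=9, G+C=5 → Tm = 2(9)+4(5) = 38°C
48°C vs 38°C → primer F is higher.

Primer F, 48°C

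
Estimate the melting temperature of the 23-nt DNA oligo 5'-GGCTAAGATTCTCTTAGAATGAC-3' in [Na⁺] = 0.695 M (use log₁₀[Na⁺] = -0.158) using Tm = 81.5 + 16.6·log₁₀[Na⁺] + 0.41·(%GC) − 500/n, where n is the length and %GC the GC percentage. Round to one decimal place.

73.2°C

Length n = 23. Base counts: A=7, T=7, G=5, C=4
G+C = 9, so %GC = 9/23 × 100 = 39.13%
Salt term: 16.6 × (-0.158) = -2.623
GC term: 0.41 × 39.13 = 16.043; length term: −500/23 = −21.739
Tm = 81.5 + (-2.623) + 16.043 − 21.739 = 73.181 → 73.2°C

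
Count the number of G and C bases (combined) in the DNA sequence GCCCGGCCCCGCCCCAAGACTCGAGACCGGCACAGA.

Base counts: G=10, T=1, A=8, C=17
Total G or C: 10 + 17 = 27

27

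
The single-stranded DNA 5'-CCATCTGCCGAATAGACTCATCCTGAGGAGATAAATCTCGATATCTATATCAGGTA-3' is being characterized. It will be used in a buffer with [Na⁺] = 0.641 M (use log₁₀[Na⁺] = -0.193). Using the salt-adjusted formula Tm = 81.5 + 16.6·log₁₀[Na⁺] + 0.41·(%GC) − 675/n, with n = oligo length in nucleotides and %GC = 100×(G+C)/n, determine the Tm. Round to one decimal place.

Length n = 56. Scanning the sequence gives T=15, C=13, A=18, G=10.
G+C = 23, so %GC = 23/56 × 100 = 41.071%
Salt term: 16.6 × (-0.193) = -3.204
GC term: 0.41 × 41.071 = 16.839; length term: −675/56 = −12.054
Tm = 81.5 + (-3.204) + 16.839 − 12.054 = 83.081 → 83.1°C

83.1°C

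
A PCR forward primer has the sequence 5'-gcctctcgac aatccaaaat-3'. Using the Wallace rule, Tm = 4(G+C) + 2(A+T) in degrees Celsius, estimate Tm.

58°C

Base counts: T=4, G=2, C=7, A=7
So N_AT = 11 and N_GC = 9.
Tm = 2×11 + 4×9 = 58°C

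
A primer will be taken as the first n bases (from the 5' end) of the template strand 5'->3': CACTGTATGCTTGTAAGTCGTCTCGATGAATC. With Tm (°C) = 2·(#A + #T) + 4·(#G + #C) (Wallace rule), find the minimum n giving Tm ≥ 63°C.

n = 22

First 21 bases: CACTGTATGCTTGTAAGTCGT → Tm = 60°C (< 63°C)
First 22 bases: CACTGTATGCTTGTAAGTCGTC → Tm = 64°C (≥ 63°C)
Since every base adds ≥2°C, Tm only increases with n, so the threshold is first crossed at n = 22.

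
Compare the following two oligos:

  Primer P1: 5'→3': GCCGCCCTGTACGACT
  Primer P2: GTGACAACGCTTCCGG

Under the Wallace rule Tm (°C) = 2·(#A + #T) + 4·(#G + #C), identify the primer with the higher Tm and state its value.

Primer P1: A+T=5, G+C=11 → Tm = 2(5)+4(11) = 54°C
Primer P2: A+T=6, G+C=10 → Tm = 2(6)+4(10) = 52°C
54°C vs 52°C → primer P1 is higher.

Primer P1, 54°C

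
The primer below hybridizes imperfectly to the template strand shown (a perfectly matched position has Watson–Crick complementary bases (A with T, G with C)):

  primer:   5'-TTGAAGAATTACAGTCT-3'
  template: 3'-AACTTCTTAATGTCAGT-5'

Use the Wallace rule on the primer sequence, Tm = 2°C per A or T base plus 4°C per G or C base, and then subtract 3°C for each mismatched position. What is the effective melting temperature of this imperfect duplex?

Primer base counts: A=6, T=6, G=3, C=2 → A+T=12, G+C=5
Perfect-match Tm = 2(12) + 4(5) = 24 + 20 = 44°C
Mismatches (positions where the bases are not complementary): 1 (at position 17)
Effective Tm = 44 − 1×3 = 44 − 3 = 41°C

41°C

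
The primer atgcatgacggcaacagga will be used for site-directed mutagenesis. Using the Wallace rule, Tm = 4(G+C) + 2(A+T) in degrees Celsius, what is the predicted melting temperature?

Counting bases: T=2, A=7, C=4, G=6
A+T = 9, G+C = 10
Tm = 2(9) + 4(10) = 18 + 40 = 58°C

58°C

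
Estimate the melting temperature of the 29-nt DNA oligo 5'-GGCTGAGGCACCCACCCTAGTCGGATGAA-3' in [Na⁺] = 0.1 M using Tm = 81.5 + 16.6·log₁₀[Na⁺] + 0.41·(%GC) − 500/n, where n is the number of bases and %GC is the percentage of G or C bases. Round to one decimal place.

73.1°C

Length n = 29. Base counts: G=9, A=7, T=4, C=9
G+C = 18, so %GC = 18/29 × 100 = 62.069%
Salt term: 16.6 × (-1) = -16.6
GC term: 0.41 × 62.069 = 25.448; length term: −500/29 = −17.241
Tm = 81.5 + (-16.6) + 25.448 − 17.241 = 73.107 → 73.1°C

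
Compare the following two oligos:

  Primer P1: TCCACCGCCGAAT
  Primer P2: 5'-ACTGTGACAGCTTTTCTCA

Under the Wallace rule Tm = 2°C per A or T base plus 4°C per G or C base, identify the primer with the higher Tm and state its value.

Primer P2, 54°C

Primer P1: A+T=5, G+C=8 → Tm = 2(5)+4(8) = 42°C
Primer P2: A+T=11, G+C=8 → Tm = 2(11)+4(8) = 54°C
42°C vs 54°C → primer P2 is higher.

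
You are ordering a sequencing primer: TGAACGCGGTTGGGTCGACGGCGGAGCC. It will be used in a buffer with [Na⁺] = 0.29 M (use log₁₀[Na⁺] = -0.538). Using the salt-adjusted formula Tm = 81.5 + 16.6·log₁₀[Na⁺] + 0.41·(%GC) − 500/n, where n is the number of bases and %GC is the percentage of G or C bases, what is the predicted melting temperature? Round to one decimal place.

84.0°C

Length n = 28. Base counts: G=13, C=7, T=4, A=4
G+C = 20, so %GC = 20/28 × 100 = 71.429%
Salt term: 16.6 × (-0.538) = -8.931
GC term: 0.41 × 71.429 = 29.286; length term: −500/28 = −17.857
Tm = 81.5 + (-8.931) + 29.286 − 17.857 = 83.998 → 84.0°C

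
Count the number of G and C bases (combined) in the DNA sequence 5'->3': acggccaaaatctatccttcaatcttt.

G=2, C=8, T=9, A=8
Total G or C: 2 + 8 = 10

10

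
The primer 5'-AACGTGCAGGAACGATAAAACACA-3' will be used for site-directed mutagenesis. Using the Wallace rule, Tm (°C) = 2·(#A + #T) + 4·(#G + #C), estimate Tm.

68°C

Counting bases: T=2, G=5, C=5, A=12
A+T = 14, G+C = 10
Tm = 2(14) + 4(10) = 28 + 40 = 68°C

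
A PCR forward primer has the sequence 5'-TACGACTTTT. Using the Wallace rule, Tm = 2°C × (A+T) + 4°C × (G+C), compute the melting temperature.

Scanning the sequence gives T=5, C=2, A=2, G=1.
A+T = 7, G+C = 3
Tm = 4·3 + 2·7 = 12 + 14 = 26°C

26°C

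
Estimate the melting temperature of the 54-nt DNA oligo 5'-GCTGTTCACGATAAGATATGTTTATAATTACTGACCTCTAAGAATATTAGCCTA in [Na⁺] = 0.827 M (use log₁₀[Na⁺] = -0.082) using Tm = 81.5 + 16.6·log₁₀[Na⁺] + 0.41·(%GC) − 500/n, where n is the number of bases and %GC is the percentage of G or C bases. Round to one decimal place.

Length n = 54. Scanning the sequence gives C=9, G=8, A=18, T=19.
G+C = 17, so %GC = 17/54 × 100 = 31.481%
Salt term: 16.6 × (-0.082) = -1.361
GC term: 0.41 × 31.481 = 12.907; length term: −500/54 = −9.259
Tm = 81.5 + (-1.361) + 12.907 − 9.259 = 83.787 → 83.8°C

83.8°C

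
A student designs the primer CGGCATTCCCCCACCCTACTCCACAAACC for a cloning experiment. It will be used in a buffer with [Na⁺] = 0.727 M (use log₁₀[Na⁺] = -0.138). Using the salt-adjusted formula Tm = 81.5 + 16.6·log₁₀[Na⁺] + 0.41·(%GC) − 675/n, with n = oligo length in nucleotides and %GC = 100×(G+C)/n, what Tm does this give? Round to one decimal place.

81.4°C

Length n = 29. Counting bases: G=2, C=16, A=7, T=4
G+C = 18, so %GC = 18/29 × 100 = 62.069%
Salt term: 16.6 × (-0.138) = -2.291
GC term: 0.41 × 62.069 = 25.448; length term: −675/29 = −23.276
Tm = 81.5 + (-2.291) + 25.448 − 23.276 = 81.381 → 81.4°C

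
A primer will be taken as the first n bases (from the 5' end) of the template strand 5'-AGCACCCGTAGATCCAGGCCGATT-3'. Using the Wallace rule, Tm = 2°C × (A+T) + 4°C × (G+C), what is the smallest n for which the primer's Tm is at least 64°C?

First 19 bases: AGCACCCGTAGATCCAGGC → Tm = 62°C (< 64°C)
First 20 bases: AGCACCCGTAGATCCAGGCC → Tm = 66°C (≥ 64°C)
Each additional base adds 2°C (A/T) or 4°C (G/C), so Tm is non-decreasing in n; n = 20 is the first length to reach 64°C.

n = 20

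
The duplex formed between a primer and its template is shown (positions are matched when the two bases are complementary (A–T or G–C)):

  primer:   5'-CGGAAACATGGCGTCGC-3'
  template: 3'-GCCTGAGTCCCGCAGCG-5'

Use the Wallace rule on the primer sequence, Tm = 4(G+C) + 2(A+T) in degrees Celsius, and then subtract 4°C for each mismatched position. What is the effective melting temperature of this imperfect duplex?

Primer base counts: A=4, T=2, G=6, C=5 → A+T=6, G+C=11
Perfect-match Tm = 2(6) + 4(11) = 12 + 44 = 56°C
Mismatches (positions where the bases are not complementary): 3 (at positions 5, 6, 9)
Effective Tm = 56 − 3×4 = 56 − 12 = 44°C

44°C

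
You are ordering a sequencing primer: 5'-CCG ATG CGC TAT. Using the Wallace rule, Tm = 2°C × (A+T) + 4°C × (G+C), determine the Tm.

Base counts: C=4, A=2, G=3, T=3
So N_AT = 5 and N_GC = 7.
Tm = 2×5 + 4×7 = 38°C

38°C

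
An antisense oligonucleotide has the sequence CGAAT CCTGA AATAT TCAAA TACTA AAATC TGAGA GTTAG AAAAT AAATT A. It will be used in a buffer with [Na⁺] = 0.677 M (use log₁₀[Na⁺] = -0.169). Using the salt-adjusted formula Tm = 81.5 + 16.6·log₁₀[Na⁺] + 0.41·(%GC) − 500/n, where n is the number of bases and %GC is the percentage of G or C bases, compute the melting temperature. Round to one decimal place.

78.5°C

Length n = 51. Base counts: T=14, A=25, C=6, G=6
G+C = 12, so %GC = 12/51 × 100 = 23.529%
Salt term: 16.6 × (-0.169) = -2.805
GC term: 0.41 × 23.529 = 9.647; length term: −500/51 = −9.804
Tm = 81.5 + (-2.805) + 9.647 − 9.804 = 78.538 → 78.5°C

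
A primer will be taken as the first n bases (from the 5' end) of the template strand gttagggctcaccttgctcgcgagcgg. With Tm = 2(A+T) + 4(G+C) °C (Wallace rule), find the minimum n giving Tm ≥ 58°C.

First 18 bases: GTTAGGGCTCACCTTGCT → Tm = 56°C (< 58°C)
First 19 bases: GTTAGGGCTCACCTTGCTC → Tm = 60°C (≥ 58°C)
Each additional base adds 2°C (A/T) or 4°C (G/C), so Tm is non-decreasing in n; n = 19 is the first length to reach 58°C.

n = 19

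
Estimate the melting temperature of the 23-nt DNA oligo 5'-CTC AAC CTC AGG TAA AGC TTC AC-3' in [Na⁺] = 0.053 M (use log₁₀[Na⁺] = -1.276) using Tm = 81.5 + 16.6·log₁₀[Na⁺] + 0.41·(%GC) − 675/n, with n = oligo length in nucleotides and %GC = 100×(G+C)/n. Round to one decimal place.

Length n = 23. Scanning the sequence gives C=8, T=5, G=3, A=7.
G+C = 11, so %GC = 11/23 × 100 = 47.826%
Salt term: 16.6 × (-1.276) = -21.182
GC term: 0.41 × 47.826 = 19.609; length term: −675/23 = −29.348
Tm = 81.5 + (-21.182) + 19.609 − 29.348 = 50.579 → 50.6°C

50.6°C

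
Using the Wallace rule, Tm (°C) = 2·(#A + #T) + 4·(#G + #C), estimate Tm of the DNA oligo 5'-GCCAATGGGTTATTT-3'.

42°C

Scanning the sequence gives A=3, T=6, C=2, G=4.
AT pairs contribute 9, GC pairs contribute 6.
Tm = 2(9) + 4(6) = 18 + 24 = 42°C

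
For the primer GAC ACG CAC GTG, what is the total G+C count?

8

Scanning the sequence gives G=4, A=3, T=1, C=4.
Total G or C: 4 + 4 = 8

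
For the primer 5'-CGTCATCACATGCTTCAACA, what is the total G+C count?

9

Counting bases: G=2, T=5, C=7, A=6
G+C = 2 + 7 = 9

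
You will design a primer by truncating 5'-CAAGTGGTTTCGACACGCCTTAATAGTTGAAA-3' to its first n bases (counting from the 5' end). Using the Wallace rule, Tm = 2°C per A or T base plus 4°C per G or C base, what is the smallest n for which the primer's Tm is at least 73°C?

n = 26

First 25 bases: CAAGTGGTTTCGACACGCCTTAATA → Tm = 72°C (< 73°C)
First 26 bases: CAAGTGGTTTCGACACGCCTTAATAG → Tm = 76°C (≥ 73°C)
Each additional base adds 2°C (A/T) or 4°C (G/C), so Tm is non-decreasing in n; n = 26 is the first length to reach 73°C.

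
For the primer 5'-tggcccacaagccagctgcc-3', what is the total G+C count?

14

G=5, A=4, T=2, C=9
G+C = 5 + 9 = 14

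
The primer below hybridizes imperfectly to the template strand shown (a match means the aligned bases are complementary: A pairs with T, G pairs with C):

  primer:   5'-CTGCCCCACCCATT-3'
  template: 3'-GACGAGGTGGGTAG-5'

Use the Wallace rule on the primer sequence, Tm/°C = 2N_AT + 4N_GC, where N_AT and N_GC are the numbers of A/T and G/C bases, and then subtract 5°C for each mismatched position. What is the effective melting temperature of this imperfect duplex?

Primer base counts: A=2, T=3, G=1, C=8 → A+T=5, G+C=9
Perfect-match Tm = 2(5) + 4(9) = 10 + 36 = 46°C
Mismatches (positions where the bases are not complementary): 2 (at positions 5, 14)
Effective Tm = 46 − 2×5 = 46 − 10 = 36°C

36°C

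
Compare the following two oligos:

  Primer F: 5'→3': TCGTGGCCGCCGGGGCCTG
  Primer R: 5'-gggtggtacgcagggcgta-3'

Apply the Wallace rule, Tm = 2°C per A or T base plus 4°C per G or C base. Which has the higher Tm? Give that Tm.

Primer F: A+T=3, G+C=16 → Tm = 2(3)+4(16) = 70°C
Primer R: A+T=6, G+C=13 → Tm = 2(6)+4(13) = 64°C
70°C vs 64°C → primer F is higher.

Primer F, 70°C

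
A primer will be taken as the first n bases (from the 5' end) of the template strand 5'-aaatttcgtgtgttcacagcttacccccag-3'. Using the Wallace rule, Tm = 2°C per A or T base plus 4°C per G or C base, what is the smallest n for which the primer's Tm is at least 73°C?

First 25 bases: AAATTTCGTGTGTTCACAGCTTACC → Tm = 70°C (< 73°C)
First 26 bases: AAATTTCGTGTGTTCACAGCTTACCC → Tm = 74°C (≥ 73°C)
Each additional base adds 2°C (A/T) or 4°C (G/C), so Tm is non-decreasing in n; n = 26 is the first length to reach 73°C.

n = 26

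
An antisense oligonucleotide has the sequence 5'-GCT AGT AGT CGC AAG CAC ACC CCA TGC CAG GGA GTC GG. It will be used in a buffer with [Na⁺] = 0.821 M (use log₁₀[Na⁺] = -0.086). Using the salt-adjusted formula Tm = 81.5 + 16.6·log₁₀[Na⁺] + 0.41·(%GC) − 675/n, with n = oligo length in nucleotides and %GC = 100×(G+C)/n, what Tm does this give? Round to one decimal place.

Length n = 38. A=9, T=5, C=12, G=12
G+C = 24, so %GC = 24/38 × 100 = 63.158%
Salt term: 16.6 × (-0.086) = -1.428
GC term: 0.41 × 63.158 = 25.895; length term: −675/38 = −17.763
Tm = 81.5 + (-1.428) + 25.895 − 17.763 = 88.204 → 88.2°C

88.2°C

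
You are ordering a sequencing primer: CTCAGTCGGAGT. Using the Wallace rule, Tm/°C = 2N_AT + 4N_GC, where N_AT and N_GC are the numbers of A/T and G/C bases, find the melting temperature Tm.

38°C

Base counts: C=3, T=3, A=2, G=4
A+T = 5, G+C = 7
Tm = 4·7 + 2·5 = 28 + 10 = 38°C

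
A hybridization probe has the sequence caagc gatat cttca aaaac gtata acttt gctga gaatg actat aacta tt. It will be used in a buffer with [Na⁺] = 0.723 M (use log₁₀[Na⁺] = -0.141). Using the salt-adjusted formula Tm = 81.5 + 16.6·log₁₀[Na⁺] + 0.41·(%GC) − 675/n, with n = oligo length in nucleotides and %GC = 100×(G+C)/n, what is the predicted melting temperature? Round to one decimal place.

78.8°C

Length n = 52. T=16, C=9, A=20, G=7
G+C = 16, so %GC = 16/52 × 100 = 30.769%
Salt term: 16.6 × (-0.141) = -2.341
GC term: 0.41 × 30.769 = 12.615; length term: −675/52 = −12.981
Tm = 81.5 + (-2.341) + 12.615 − 12.981 = 78.793 → 78.8°C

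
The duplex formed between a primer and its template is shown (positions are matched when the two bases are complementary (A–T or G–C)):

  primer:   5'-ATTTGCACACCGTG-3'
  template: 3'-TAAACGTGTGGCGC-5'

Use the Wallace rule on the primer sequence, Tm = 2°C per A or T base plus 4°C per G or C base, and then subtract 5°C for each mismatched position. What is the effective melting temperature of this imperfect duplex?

37°C

Primer base counts: A=3, T=4, G=3, C=4 → A+T=7, G+C=7
Perfect-match Tm = 2(7) + 4(7) = 14 + 28 = 42°C
Mismatches (positions where the bases are not complementary): 1 (at position 13)
Effective Tm = 42 − 1×5 = 42 − 5 = 37°C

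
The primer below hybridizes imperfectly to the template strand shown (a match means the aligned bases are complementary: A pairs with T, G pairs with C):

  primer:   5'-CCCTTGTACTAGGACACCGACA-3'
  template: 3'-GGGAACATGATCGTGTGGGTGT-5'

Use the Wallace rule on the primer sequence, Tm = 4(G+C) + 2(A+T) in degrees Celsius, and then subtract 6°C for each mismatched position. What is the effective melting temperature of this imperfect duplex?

56°C

Primer base counts: A=6, T=4, G=4, C=8 → A+T=10, G+C=12
Perfect-match Tm = 2(10) + 4(12) = 20 + 48 = 68°C
Mismatches (positions where the bases are not complementary): 2 (at positions 13, 19)
Effective Tm = 68 − 2×6 = 68 − 12 = 56°C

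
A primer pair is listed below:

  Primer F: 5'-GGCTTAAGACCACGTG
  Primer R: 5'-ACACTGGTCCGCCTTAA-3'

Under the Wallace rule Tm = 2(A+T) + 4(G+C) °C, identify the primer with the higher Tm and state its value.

Primer R, 52°C

Primer F: A+T=7, G+C=9 → Tm = 2(7)+4(9) = 50°C
Primer R: A+T=8, G+C=9 → Tm = 2(8)+4(9) = 52°C
50°C vs 52°C → primer R is higher.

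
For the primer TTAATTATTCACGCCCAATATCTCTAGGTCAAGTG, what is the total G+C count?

13

C=8, A=10, G=5, T=12
Total G or C: 5 + 8 = 13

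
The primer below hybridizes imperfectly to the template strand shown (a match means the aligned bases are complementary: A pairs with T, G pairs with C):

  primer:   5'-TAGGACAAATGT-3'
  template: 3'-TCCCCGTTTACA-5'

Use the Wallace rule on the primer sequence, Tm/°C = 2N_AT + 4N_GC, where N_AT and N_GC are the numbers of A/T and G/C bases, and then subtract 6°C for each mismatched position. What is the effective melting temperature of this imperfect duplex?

Primer base counts: A=5, T=3, G=3, C=1 → A+T=8, G+C=4
Perfect-match Tm = 2(8) + 4(4) = 16 + 16 = 32°C
Mismatches (positions where the bases are not complementary): 3 (at positions 1, 2, 5)
Effective Tm = 32 − 3×6 = 32 − 18 = 14°C

14°C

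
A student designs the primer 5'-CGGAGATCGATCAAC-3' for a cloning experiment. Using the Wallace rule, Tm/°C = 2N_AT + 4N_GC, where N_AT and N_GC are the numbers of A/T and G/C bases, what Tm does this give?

46°C

C=4, T=2, A=5, G=4
So N_AT = 7 and N_GC = 8.
Tm = 2(7) + 4(8) = 14 + 32 = 46°C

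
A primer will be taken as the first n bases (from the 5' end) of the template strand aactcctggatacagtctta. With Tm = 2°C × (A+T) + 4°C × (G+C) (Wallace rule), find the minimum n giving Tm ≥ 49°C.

First 16 bases: AACTCCTGGATACAGT → Tm = 46°C (< 49°C)
First 17 bases: AACTCCTGGATACAGTC → Tm = 50°C (≥ 49°C)
Since every base adds ≥2°C, Tm only increases with n, so the threshold is first crossed at n = 17.

n = 17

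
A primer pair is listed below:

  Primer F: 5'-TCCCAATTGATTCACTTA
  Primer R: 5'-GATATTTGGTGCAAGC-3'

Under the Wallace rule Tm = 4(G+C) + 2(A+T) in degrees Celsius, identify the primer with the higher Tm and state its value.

Primer F: A+T=12, G+C=6 → Tm = 2(12)+4(6) = 48°C
Primer R: A+T=9, G+C=7 → Tm = 2(9)+4(7) = 46°C
48°C vs 46°C → primer F is higher.

Primer F, 48°C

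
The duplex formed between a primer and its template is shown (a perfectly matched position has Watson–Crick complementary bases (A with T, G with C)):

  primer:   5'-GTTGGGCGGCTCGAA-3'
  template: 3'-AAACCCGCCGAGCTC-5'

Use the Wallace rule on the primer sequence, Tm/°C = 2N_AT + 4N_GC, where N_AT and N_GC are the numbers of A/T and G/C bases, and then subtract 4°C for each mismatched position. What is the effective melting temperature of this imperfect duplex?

Primer base counts: A=2, T=3, G=7, C=3 → A+T=5, G+C=10
Perfect-match Tm = 2(5) + 4(10) = 10 + 40 = 50°C
Mismatches (positions where the bases are not complementary): 2 (at positions 1, 15)
Effective Tm = 50 − 2×4 = 50 − 8 = 42°C

42°C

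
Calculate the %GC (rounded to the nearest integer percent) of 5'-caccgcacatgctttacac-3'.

Scanning the sequence gives G=2, A=5, C=8, T=4.
G+C = 2 + 8 = 10 out of 19 bases
%GC = 10/19 × 100 = 52.63% ≈ 53%

53%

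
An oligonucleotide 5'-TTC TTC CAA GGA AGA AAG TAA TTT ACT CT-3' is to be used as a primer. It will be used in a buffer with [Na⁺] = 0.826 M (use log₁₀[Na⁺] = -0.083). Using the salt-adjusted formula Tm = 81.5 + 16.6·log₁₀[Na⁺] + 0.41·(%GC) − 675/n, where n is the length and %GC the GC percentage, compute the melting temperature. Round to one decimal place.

69.6°C

Length n = 29. Scanning the sequence gives C=5, A=10, G=4, T=10.
G+C = 9, so %GC = 9/29 × 100 = 31.034%
Salt term: 16.6 × (-0.083) = -1.378
GC term: 0.41 × 31.034 = 12.724; length term: −675/29 = −23.276
Tm = 81.5 + (-1.378) + 12.724 − 23.276 = 69.57 → 69.6°C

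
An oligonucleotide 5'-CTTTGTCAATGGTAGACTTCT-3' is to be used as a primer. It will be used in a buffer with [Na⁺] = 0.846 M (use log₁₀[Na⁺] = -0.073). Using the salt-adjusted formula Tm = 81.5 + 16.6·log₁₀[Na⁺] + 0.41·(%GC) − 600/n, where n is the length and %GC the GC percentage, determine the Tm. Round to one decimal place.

67.3°C

Length n = 21. A=4, G=4, T=9, C=4
G+C = 8, so %GC = 8/21 × 100 = 38.095%
Salt term: 16.6 × (-0.073) = -1.212
GC term: 0.41 × 38.095 = 15.619; length term: −600/21 = −28.571
Tm = 81.5 + (-1.212) + 15.619 − 28.571 = 67.336 → 67.3°C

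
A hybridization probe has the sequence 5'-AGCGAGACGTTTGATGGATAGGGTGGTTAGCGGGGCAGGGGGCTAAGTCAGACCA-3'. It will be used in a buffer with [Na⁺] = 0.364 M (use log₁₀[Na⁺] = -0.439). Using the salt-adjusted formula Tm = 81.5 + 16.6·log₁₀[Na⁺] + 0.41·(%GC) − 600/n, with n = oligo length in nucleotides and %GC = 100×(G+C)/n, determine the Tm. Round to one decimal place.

87.2°C

Length n = 55. Counting bases: C=8, T=10, G=24, A=13
G+C = 32, so %GC = 32/55 × 100 = 58.182%
Salt term: 16.6 × (-0.439) = -7.287
GC term: 0.41 × 58.182 = 23.855; length term: −600/55 = −10.909
Tm = 81.5 + (-7.287) + 23.855 − 10.909 = 87.159 → 87.2°C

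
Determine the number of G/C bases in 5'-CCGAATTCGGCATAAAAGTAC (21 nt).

C=5, A=8, T=4, G=4
G+C = 4 + 5 = 9

9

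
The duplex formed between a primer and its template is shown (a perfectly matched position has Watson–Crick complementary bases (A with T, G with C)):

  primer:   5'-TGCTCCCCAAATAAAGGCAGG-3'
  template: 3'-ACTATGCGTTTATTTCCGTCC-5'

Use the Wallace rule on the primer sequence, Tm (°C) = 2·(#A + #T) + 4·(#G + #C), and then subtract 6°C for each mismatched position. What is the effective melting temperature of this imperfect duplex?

Primer base counts: A=7, T=3, G=5, C=6 → A+T=10, G+C=11
Perfect-match Tm = 2(10) + 4(11) = 20 + 44 = 64°C
Mismatches (positions where the bases are not complementary): 3 (at positions 3, 5, 7)
Effective Tm = 64 − 3×6 = 64 − 18 = 46°C

46°C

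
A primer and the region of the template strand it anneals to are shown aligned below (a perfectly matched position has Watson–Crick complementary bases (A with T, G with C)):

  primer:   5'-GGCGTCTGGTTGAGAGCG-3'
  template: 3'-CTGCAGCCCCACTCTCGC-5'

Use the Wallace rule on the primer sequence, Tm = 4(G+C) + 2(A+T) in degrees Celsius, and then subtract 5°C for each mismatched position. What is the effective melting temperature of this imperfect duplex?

45°C

Primer base counts: A=2, T=4, G=9, C=3 → A+T=6, G+C=12
Perfect-match Tm = 2(6) + 4(12) = 12 + 48 = 60°C
Mismatches (positions where the bases are not complementary): 3 (at positions 2, 7, 10)
Effective Tm = 60 − 3×5 = 60 − 15 = 45°C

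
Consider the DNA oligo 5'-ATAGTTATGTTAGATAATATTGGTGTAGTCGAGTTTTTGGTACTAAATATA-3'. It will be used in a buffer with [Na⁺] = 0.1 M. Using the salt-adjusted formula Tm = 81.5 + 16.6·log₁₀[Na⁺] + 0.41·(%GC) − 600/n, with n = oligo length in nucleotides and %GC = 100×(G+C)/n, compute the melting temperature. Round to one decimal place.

Length n = 51. Scanning the sequence gives C=2, G=11, T=22, A=16.
G+C = 13, so %GC = 13/51 × 100 = 25.49%
Salt term: 16.6 × (-1) = -16.6
GC term: 0.41 × 25.49 = 10.451; length term: −600/51 = −11.765
Tm = 81.5 + (-16.6) + 10.451 − 11.765 = 63.586 → 63.6°C

63.6°C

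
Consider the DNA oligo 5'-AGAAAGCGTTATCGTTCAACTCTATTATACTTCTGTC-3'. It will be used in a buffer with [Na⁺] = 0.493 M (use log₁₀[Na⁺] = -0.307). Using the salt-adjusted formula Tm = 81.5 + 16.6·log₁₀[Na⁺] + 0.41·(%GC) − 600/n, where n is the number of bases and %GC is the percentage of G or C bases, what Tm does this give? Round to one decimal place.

Length n = 37. Scanning the sequence gives T=14, A=10, C=8, G=5.
G+C = 13, so %GC = 13/37 × 100 = 35.135%
Salt term: 16.6 × (-0.307) = -5.096
GC term: 0.41 × 35.135 = 14.405; length term: −600/37 = −16.216
Tm = 81.5 + (-5.096) + 14.405 − 16.216 = 74.593 → 74.6°C

74.6°C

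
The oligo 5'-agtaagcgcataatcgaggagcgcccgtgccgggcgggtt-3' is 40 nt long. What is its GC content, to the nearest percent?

65%

G=16, T=6, C=10, A=8
G+C = 16 + 10 = 26 out of 40 bases
%GC = 26/40 × 100 = 65% ≈ 65%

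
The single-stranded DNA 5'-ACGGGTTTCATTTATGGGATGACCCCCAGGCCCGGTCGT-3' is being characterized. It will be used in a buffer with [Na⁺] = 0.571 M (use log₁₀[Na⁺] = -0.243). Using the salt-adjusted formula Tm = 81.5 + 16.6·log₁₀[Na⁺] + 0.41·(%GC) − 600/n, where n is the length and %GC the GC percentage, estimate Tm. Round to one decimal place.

86.3°C

Length n = 39. Counting bases: T=10, A=6, G=12, C=11
G+C = 23, so %GC = 23/39 × 100 = 58.974%
Salt term: 16.6 × (-0.243) = -4.034
GC term: 0.41 × 58.974 = 24.179; length term: −600/39 = −15.385
Tm = 81.5 + (-4.034) + 24.179 − 15.385 = 86.26 → 86.3°C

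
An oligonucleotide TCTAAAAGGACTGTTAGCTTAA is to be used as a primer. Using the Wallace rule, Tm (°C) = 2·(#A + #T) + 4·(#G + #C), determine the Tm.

58°C

Counting bases: T=7, A=8, G=4, C=3
A+T = 15, G+C = 7
Tm = 2×15 + 4×7 = 58°C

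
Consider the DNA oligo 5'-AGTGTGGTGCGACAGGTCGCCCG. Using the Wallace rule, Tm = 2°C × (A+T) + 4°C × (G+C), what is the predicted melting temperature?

78°C

Scanning the sequence gives A=3, C=6, G=10, T=4.
AT pairs contribute 7, GC pairs contribute 16.
Tm = 2×7 + 4×16 = 78°C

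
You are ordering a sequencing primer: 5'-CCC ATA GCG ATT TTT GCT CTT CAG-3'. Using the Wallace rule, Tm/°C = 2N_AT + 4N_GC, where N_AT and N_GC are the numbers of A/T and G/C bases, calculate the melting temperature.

Base counts: A=4, C=7, T=9, G=4
So N_AT = 13 and N_GC = 11.
Tm = 2×13 + 4×11 = 70°C

70°C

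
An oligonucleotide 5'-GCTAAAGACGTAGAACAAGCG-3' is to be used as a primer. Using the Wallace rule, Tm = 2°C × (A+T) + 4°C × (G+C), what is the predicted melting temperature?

62°C

Base counts: T=2, C=4, A=9, G=6
So N_AT = 11 and N_GC = 10.
Tm = 2(11) + 4(10) = 22 + 40 = 62°C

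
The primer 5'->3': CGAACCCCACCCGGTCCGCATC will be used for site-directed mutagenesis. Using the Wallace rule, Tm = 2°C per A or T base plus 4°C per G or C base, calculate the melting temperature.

76°C

Scanning the sequence gives A=4, C=12, T=2, G=4.
So N_AT = 6 and N_GC = 16.
Tm = 4·16 + 2·6 = 64 + 12 = 76°C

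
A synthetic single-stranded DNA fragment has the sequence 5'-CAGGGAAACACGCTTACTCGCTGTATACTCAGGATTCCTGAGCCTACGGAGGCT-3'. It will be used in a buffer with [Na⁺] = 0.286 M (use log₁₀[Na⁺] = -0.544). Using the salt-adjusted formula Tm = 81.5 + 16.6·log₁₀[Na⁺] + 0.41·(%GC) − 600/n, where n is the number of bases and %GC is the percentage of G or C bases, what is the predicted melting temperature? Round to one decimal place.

83.4°C

Length n = 54. Counting bases: A=13, G=14, T=12, C=15
G+C = 29, so %GC = 29/54 × 100 = 53.704%
Salt term: 16.6 × (-0.544) = -9.03
GC term: 0.41 × 53.704 = 22.019; length term: −600/54 = −11.111
Tm = 81.5 + (-9.03) + 22.019 − 11.111 = 83.378 → 83.4°C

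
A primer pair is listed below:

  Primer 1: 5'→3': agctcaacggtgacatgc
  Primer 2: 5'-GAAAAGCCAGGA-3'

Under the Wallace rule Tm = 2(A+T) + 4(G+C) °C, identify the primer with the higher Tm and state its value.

Primer 1, 56°C

Primer 1: A+T=8, G+C=10 → Tm = 2(8)+4(10) = 56°C
Primer 2: A+T=6, G+C=6 → Tm = 2(6)+4(6) = 36°C
56°C vs 36°C → primer 1 is higher.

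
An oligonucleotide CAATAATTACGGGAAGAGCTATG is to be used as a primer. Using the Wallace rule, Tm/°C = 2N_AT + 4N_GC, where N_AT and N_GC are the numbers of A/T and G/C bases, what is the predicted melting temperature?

Base counts: T=5, G=6, C=3, A=9
A+T = 14, G+C = 9
Tm = 2×14 + 4×9 = 64°C

64°C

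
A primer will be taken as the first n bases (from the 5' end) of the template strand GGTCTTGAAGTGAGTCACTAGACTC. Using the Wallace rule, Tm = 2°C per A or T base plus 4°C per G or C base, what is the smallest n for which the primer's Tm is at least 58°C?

First 19 bases: GGTCTTGAAGTGAGTCACT → Tm = 56°C (< 58°C)
First 20 bases: GGTCTTGAAGTGAGTCACTA → Tm = 58°C (≥ 58°C)
Since every base adds ≥2°C, Tm only increases with n, so the threshold is first crossed at n = 20.

n = 20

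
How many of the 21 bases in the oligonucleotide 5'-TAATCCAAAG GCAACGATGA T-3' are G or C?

8

Counting bases: A=9, G=4, T=4, C=4
G+C = 4 + 4 = 8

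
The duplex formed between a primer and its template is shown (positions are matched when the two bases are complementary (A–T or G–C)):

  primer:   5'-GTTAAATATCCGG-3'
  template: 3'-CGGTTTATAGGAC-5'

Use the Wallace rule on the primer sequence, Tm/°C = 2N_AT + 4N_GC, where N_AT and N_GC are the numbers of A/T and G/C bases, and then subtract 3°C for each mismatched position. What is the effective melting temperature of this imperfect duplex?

Primer base counts: A=4, T=4, G=3, C=2 → A+T=8, G+C=5
Perfect-match Tm = 2(8) + 4(5) = 16 + 20 = 36°C
Mismatches (positions where the bases are not complementary): 3 (at positions 2, 3, 12)
Effective Tm = 36 − 3×3 = 36 − 9 = 27°C

27°C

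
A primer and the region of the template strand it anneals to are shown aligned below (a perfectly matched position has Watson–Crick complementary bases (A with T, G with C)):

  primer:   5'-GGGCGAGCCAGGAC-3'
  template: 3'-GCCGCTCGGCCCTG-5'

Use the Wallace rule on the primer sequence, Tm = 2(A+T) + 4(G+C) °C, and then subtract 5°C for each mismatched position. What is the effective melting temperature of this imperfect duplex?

Primer base counts: A=3, T=0, G=7, C=4 → A+T=3, G+C=11
Perfect-match Tm = 2(3) + 4(11) = 6 + 44 = 50°C
Mismatches (positions where the bases are not complementary): 2 (at positions 1, 10)
Effective Tm = 50 − 2×5 = 50 − 10 = 40°C

40°C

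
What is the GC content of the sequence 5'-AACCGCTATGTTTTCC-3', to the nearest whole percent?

44%

C=5, G=2, A=3, T=6
G+C = 2 + 5 = 7 out of 16 bases
%GC = 7/16 × 100 = 43.75% ≈ 44%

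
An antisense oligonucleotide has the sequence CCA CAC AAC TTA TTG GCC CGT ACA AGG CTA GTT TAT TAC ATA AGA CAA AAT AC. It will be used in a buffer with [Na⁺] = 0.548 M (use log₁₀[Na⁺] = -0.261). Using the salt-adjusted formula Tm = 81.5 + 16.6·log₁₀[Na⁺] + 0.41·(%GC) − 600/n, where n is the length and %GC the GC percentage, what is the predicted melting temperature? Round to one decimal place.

81.3°C

Length n = 53. Scanning the sequence gives A=20, C=13, G=7, T=13.
G+C = 20, so %GC = 20/53 × 100 = 37.736%
Salt term: 16.6 × (-0.261) = -4.333
GC term: 0.41 × 37.736 = 15.472; length term: −600/53 = −11.321
Tm = 81.5 + (-4.333) + 15.472 − 11.321 = 81.318 → 81.3°C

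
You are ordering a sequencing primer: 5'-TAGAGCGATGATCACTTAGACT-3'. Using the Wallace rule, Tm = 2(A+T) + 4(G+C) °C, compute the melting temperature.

62°C

G=5, A=7, C=4, T=6
A+T = 13, G+C = 9
Tm = 4·9 + 2·13 = 36 + 26 = 62°C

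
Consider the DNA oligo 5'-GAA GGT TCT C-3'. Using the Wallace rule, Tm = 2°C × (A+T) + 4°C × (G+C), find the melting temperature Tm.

30°C

Scanning the sequence gives C=2, A=2, T=3, G=3.
So N_AT = 5 and N_GC = 5.
Tm = 4·5 + 2·5 = 20 + 10 = 30°C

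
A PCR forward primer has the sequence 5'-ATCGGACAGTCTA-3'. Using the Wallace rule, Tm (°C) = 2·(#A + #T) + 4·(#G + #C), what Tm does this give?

Scanning the sequence gives A=4, G=3, C=3, T=3.
A+T = 7, G+C = 6
Tm = 2×7 + 4×6 = 38°C

38°C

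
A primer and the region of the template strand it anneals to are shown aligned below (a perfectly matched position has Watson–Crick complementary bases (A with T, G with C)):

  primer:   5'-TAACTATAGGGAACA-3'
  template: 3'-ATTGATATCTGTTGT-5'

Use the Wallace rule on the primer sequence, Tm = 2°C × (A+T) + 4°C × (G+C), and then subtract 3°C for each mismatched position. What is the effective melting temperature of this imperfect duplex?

34°C

Primer base counts: A=7, T=3, G=3, C=2 → A+T=10, G+C=5
Perfect-match Tm = 2(10) + 4(5) = 20 + 20 = 40°C
Mismatches (positions where the bases are not complementary): 2 (at positions 10, 11)
Effective Tm = 40 − 2×3 = 40 − 6 = 34°C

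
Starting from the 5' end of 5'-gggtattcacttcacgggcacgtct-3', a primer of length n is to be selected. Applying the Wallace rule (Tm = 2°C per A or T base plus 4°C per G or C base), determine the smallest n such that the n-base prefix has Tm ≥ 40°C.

First 13 bases: GGGTATTCACTTC → Tm = 38°C (< 40°C)
First 14 bases: GGGTATTCACTTCA → Tm = 40°C (≥ 40°C)
Each additional base adds 2°C (A/T) or 4°C (G/C), so Tm is non-decreasing in n; n = 14 is the first length to reach 40°C.

n = 14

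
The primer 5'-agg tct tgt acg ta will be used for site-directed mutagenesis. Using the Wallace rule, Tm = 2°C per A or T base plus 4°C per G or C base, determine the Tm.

40°C

Counting bases: C=2, A=3, T=5, G=4
So N_AT = 8 and N_GC = 6.
Tm = 2×8 + 4×6 = 40°C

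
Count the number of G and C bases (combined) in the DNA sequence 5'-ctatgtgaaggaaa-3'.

5

Scanning the sequence gives C=1, A=6, T=3, G=4.
G+C = 4 + 1 = 5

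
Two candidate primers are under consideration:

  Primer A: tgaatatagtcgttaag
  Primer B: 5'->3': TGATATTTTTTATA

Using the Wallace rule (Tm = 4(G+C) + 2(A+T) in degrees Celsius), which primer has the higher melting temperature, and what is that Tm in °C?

Primer A, 44°C

Primer A: A+T=12, G+C=5 → Tm = 2(12)+4(5) = 44°C
Primer B: A+T=13, G+C=1 → Tm = 2(13)+4(1) = 30°C
44°C vs 30°C → primer A is higher.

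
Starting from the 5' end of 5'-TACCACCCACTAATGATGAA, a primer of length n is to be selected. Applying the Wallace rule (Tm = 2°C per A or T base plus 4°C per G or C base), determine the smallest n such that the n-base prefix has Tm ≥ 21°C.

n = 7

First 6 bases: TACCAC → Tm = 18°C (< 21°C)
First 7 bases: TACCACC → Tm = 22°C (≥ 21°C)
Since every base adds ≥2°C, Tm only increases with n, so the threshold is first crossed at n = 7.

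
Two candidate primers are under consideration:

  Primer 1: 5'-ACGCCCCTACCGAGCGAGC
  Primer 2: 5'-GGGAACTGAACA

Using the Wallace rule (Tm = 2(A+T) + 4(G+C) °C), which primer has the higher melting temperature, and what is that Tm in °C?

Primer 1, 66°C

Primer 1: A+T=5, G+C=14 → Tm = 2(5)+4(14) = 66°C
Primer 2: A+T=6, G+C=6 → Tm = 2(6)+4(6) = 36°C
66°C vs 36°C → primer 1 is higher.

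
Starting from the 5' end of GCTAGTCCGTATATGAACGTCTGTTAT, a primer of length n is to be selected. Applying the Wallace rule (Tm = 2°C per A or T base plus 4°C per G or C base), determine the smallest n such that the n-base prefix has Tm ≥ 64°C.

First 21 bases: GCTAGTCCGTATATGAACGTC → Tm = 62°C (< 64°C)
First 22 bases: GCTAGTCCGTATATGAACGTCT → Tm = 64°C (≥ 64°C)
Each additional base adds 2°C (A/T) or 4°C (G/C), so Tm is non-decreasing in n; n = 22 is the first length to reach 64°C.

n = 22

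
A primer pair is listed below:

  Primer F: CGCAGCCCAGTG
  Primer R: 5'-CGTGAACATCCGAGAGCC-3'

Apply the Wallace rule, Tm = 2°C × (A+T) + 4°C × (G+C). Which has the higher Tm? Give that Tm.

Primer R, 58°C

Primer F: A+T=3, G+C=9 → Tm = 2(3)+4(9) = 42°C
Primer R: A+T=7, G+C=11 → Tm = 2(7)+4(11) = 58°C
42°C vs 58°C → primer R is higher.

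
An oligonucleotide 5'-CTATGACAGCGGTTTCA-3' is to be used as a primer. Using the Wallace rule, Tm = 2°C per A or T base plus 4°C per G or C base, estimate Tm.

50°C

G=4, T=5, A=4, C=4
AT pairs contribute 9, GC pairs contribute 8.
Tm = 4·8 + 2·9 = 32 + 18 = 50°C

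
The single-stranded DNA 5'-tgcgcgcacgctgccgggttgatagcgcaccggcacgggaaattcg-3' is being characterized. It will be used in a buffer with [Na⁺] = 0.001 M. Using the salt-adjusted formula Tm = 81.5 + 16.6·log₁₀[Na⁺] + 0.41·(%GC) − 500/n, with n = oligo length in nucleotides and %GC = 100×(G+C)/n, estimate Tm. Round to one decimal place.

Length n = 46. Counting bases: T=7, G=17, C=14, A=8
G+C = 31, so %GC = 31/46 × 100 = 67.391%
Salt term: 16.6 × (-3) = -49.8
GC term: 0.41 × 67.391 = 27.63; length term: −500/46 = −10.87
Tm = 81.5 + (-49.8) + 27.63 − 10.87 = 48.46 → 48.5°C

48.5°C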